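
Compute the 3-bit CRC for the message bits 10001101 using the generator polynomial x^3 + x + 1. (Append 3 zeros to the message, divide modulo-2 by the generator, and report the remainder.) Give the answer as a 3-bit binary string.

010

Append 3 zeros: 10001101000. Divide by 1011 (XOR where the leading bit is 1):
  pos 0: 1000 XOR 1011 = 0011
  pos 2: 1111 XOR 1011 = 0100
  pos 3: 1000 XOR 1011 = 0011
  pos 5: 1110 XOR 1011 = 0101
  pos 6: 1010 XOR 1011 = 0001
Remainder (last 3 bits) = 010. This is the CRC / FCS.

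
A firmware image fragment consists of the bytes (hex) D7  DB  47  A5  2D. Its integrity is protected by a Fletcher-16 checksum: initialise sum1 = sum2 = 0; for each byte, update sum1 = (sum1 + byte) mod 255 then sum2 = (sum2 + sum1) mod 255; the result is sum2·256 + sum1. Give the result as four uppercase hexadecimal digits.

Running sums (mod 255):
  after byte 0 (D7): sum1=215, sum2=215
  after byte 1 (DB): sum1=179, sum2=139
  after byte 2 (47): sum1=250, sum2=134
  after byte 3 (A5): sum1=160, sum2=39
  after byte 4 (2D): sum1=205, sum2=244
Checksum = sum2·256 + sum1 = 244·256 + 205 = 62669 = 0xF4CD.

F4CD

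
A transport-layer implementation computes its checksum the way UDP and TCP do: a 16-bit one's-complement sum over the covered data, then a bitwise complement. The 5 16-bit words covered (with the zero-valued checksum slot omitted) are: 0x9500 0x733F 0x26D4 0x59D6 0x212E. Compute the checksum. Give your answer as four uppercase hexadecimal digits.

55E7

One's-complement addition (fold any carry out of bit 15 back into bit 0):
  0x9500 + 0x733F = 0x1083F → wrap carry → 0x0840
  0x0840 + 0x26D4 = 0x02F14
  0x2F14 + 0x59D6 = 0x088EA
  0x88EA + 0x212E = 0x0AA18
One's-complement sum = 0xAA18.
Checksum = ~0xAA18 & 0xFFFF = 0x55E7.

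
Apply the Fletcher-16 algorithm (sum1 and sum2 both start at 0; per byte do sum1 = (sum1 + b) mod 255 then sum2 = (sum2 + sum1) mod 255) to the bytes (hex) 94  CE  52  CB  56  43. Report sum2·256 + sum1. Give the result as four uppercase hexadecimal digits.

Running sums (mod 255):
  after byte 0 (94): sum1=148, sum2=148
  after byte 1 (CE): sum1=99, sum2=247
  after byte 2 (52): sum1=181, sum2=173
  after byte 3 (CB): sum1=129, sum2=47
  after byte 4 (56): sum1=215, sum2=7
  after byte 5 (43): sum1=27, sum2=34
Checksum = sum2·256 + sum1 = 34·256 + 27 = 8731 = 0x221B.

221B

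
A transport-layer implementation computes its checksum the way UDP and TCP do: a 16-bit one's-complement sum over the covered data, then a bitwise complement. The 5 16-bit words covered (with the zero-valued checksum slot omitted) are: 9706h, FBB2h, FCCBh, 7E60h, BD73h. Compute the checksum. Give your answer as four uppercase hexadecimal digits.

One's-complement addition (fold any carry out of bit 15 back into bit 0):
  0x9706 + 0xFBB2 = 0x192B8 → wrap carry → 0x92B9
  0x92B9 + 0xFCCB = 0x18F84 → wrap carry → 0x8F85
  0x8F85 + 0x7E60 = 0x10DE5 → wrap carry → 0x0DE6
  0x0DE6 + 0xBD73 = 0x0CB59
One's-complement sum = 0xCB59.
Checksum = ~0xCB59 & 0xFFFF = 0x34A6.

34A6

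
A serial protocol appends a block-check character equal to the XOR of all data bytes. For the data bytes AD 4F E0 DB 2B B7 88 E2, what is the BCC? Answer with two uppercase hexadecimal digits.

XOR the bytes together:
  start with 0xAD
  0xAD ⊕ 0x4F = 0xE2
  0xE2 ⊕ 0xE0 = 0x02
  0x02 ⊕ 0xDB = 0xD9
  0xD9 ⊕ 0x2B = 0xF2
  0xF2 ⊕ 0xB7 = 0x45
  0x45 ⊕ 0x88 = 0xCD
  0xCD ⊕ 0xE2 = 0x2F

2F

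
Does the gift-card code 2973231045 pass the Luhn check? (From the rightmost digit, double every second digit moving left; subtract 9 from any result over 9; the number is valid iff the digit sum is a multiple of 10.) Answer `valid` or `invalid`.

invalid

From the right, keep odd positions and double even positions (subtract 9 from any doubled value over 9):
  doubled (positions 2,4,...): 8 2 4 5 4 → sum 23
  kept (positions 1,3,...): 5 0 3 3 9 → sum 20
Total = 43.
43 mod 10 = 3, so the number is invalid.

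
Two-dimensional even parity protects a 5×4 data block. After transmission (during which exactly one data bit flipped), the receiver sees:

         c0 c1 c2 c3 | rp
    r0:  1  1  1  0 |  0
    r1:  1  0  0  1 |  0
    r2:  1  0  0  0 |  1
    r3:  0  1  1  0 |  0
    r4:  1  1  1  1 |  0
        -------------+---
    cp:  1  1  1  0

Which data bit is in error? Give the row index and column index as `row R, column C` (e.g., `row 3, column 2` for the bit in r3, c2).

row 0, column 0

Recompute each row's even parity and compare to rp:
  r0: data parity 1, sent rp 0 → mismatch
  r1: data parity 0, sent rp 0 → ok
  r2: data parity 1, sent rp 1 → ok
  r3: data parity 0, sent rp 0 → ok
  r4: data parity 0, sent rp 0 → ok
Recompute each column's even parity and compare to cp:
  c0: data parity 0, sent cp 1 → mismatch
  c1: data parity 1, sent cp 1 → ok
  c2: data parity 1, sent cp 1 → ok
  c3: data parity 0, sent cp 0 → ok
Exactly one row (r0) and one column (c0) fail → the flipped bit is at their intersection.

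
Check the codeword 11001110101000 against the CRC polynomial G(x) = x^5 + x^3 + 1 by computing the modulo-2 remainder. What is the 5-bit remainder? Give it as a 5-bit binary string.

00000

Modulo-2 division of 11001110101000 by 101001:
  pos 0: 110011 XOR 101001 = 011010
  pos 1: 110101 XOR 101001 = 011100
  pos 2: 111000 XOR 101001 = 010001
  pos 3: 100011 XOR 101001 = 001010
  pos 5: 101001 XOR 101001 = 000000
Remainder = 00000 (zero — the frame passes the CRC check).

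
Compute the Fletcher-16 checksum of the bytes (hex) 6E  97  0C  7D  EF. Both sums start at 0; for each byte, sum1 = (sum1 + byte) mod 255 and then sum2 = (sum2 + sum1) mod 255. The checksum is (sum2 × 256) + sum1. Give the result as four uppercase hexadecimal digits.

957F

Running sums (mod 255):
  after byte 0 (6E): sum1=110, sum2=110
  after byte 1 (97): sum1=6, sum2=116
  after byte 2 (0C): sum1=18, sum2=134
  after byte 3 (7D): sum1=143, sum2=22
  after byte 4 (EF): sum1=127, sum2=149
Checksum = sum2·256 + sum1 = 149·256 + 127 = 38271 = 0x957F.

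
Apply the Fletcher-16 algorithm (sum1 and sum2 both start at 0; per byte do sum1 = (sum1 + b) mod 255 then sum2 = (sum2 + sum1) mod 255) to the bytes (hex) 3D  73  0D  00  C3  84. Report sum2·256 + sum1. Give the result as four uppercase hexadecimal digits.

F006

Running sums (mod 255):
  after byte 0 (3D): sum1=61, sum2=61
  after byte 1 (73): sum1=176, sum2=237
  after byte 2 (0D): sum1=189, sum2=171
  after byte 3 (00): sum1=189, sum2=105
  after byte 4 (C3): sum1=129, sum2=234
  after byte 5 (84): sum1=6, sum2=240
Checksum = sum2·256 + sum1 = 240·256 + 6 = 61446 = 0xF006.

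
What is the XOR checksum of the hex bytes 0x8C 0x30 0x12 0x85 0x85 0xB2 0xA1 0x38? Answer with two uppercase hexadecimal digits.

XOR the bytes together:
  start with 0x8C
  0x8C ⊕ 0x30 = 0xBC
  0xBC ⊕ 0x12 = 0xAE
  0xAE ⊕ 0x85 = 0x2B
  0x2B ⊕ 0x85 = 0xAE
  0xAE ⊕ 0xB2 = 0x1C
  0x1C ⊕ 0xA1 = 0xBD
  0xBD ⊕ 0x38 = 0x85

85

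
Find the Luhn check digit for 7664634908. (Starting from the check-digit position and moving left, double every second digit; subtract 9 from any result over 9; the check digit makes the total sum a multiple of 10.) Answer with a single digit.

4

Partial digits right→left: 8 0 9 4 3 6 4 6 6 7
Double every second digit counting from the check-digit position (so the 1st, 3rd, 5th, ... of the partial from the right).
  doubled (with −9 where >9): 7 9 6 8 3 → sum 33
  kept as-is: 0 4 6 6 7 → sum 23
Total = 33 + 23 = 56.
Check digit = (10 − (56 mod 10)) mod 10 = 4.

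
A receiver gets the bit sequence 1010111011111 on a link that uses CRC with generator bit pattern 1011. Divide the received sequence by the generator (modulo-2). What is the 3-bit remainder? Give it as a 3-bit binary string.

Modulo-2 division of 1010111011111 by 1011:
  pos 0: 1010 XOR 1011 = 0001
  pos 3: 1111 XOR 1011 = 0100
  pos 4: 1000 XOR 1011 = 0011
  pos 6: 1111 XOR 1011 = 0100
  pos 7: 1001 XOR 1011 = 0010
  pos 9: 1011 XOR 1011 = 0000
Remainder = 000 (zero — the frame passes the CRC check).

000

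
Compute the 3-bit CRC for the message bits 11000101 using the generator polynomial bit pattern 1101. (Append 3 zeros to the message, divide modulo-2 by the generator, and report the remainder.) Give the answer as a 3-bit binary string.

111

Append 3 zeros: 11000101000. Divide by 1101 (XOR where the leading bit is 1):
  pos 0: 1100 XOR 1101 = 0001
  pos 3: 1010 XOR 1101 = 0111
  pos 4: 1111 XOR 1101 = 0010
  pos 6: 1000 XOR 1101 = 0101
  pos 7: 1010 XOR 1101 = 0111
Remainder (last 3 bits) = 111. This is the CRC / FCS.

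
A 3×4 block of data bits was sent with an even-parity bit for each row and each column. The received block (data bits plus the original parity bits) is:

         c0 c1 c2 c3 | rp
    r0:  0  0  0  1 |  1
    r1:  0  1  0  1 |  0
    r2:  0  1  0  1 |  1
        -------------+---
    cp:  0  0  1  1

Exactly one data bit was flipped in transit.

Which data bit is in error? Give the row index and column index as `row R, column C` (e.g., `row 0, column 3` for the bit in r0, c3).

row 2, column 2

Recompute each row's even parity and compare to rp:
  r0: data parity 1, sent rp 1 → ok
  r1: data parity 0, sent rp 0 → ok
  r2: data parity 0, sent rp 1 → mismatch
Recompute each column's even parity and compare to cp:
  c0: data parity 0, sent cp 0 → ok
  c1: data parity 0, sent cp 0 → ok
  c2: data parity 0, sent cp 1 → mismatch
  c3: data parity 1, sent cp 1 → ok
Exactly one row (r2) and one column (c2) fail → the flipped bit is at their intersection.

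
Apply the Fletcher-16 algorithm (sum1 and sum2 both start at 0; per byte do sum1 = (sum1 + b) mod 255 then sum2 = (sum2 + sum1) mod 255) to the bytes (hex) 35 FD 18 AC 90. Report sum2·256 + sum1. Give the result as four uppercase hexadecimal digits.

Running sums (mod 255):
  after byte 0 (35): sum1=53, sum2=53
  after byte 1 (FD): sum1=51, sum2=104
  after byte 2 (18): sum1=75, sum2=179
  after byte 3 (AC): sum1=247, sum2=171
  after byte 4 (90): sum1=136, sum2=52
Checksum = sum2·256 + sum1 = 52·256 + 136 = 13448 = 0x3488.

3488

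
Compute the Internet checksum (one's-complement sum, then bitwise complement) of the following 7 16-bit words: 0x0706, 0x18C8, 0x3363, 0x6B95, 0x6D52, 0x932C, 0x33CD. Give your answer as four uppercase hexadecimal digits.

0CED

One's-complement addition (fold any carry out of bit 15 back into bit 0):
  0x0706 + 0x18C8 = 0x01FCE
  0x1FCE + 0x3363 = 0x05331
  0x5331 + 0x6B95 = 0x0BEC6
  0xBEC6 + 0x6D52 = 0x12C18 → wrap carry → 0x2C19
  0x2C19 + 0x932C = 0x0BF45
  0xBF45 + 0x33CD = 0x0F312
One's-complement sum = 0xF312.
Checksum = ~0xF312 & 0xFFFF = 0x0CED.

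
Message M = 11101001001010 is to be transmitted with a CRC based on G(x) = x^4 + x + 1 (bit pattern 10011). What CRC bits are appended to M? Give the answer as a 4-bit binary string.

0000

Append 4 zeros: 111010010010100000. Divide by 10011 (XOR where the leading bit is 1):
  pos 0: 11101 XOR 10011 = 01110
  pos 1: 11100 XOR 10011 = 01111
  pos 2: 11110 XOR 10011 = 01101
  pos 3: 11011 XOR 10011 = 01000
  pos 4: 10000 XOR 10011 = 00011
  pos 7: 11010 XOR 10011 = 01001
  pos 8: 10011 XOR 10011 = 00000
Remainder (last 4 bits) = 0000. This is the CRC / FCS.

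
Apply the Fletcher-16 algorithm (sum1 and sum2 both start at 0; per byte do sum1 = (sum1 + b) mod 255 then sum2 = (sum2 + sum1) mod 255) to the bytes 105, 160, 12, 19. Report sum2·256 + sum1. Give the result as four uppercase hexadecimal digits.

B229

Running sums (mod 255):
  after byte 0 (105): sum1=105, sum2=105
  after byte 1 (160): sum1=10, sum2=115
  after byte 2 (12): sum1=22, sum2=137
  after byte 3 (19): sum1=41, sum2=178
Checksum = sum2·256 + sum1 = 178·256 + 41 = 45609 = 0xB229.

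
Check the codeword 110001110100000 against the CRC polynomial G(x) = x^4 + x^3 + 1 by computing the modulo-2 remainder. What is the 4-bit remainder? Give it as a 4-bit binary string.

Modulo-2 division of 110001110100000 by 11001:
  pos 0: 11000 XOR 11001 = 00001
  pos 4: 11110 XOR 11001 = 00111
  pos 6: 11110 XOR 11001 = 00111
  pos 8: 11100 XOR 11001 = 00101
  pos 10: 10100 XOR 11001 = 01101
Remainder = 1101 (nonzero — an error is detected).

1101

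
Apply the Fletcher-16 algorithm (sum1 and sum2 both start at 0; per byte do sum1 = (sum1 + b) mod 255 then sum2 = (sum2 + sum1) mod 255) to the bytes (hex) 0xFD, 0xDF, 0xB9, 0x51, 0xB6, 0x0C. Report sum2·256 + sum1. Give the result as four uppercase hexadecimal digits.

A7AB

Running sums (mod 255):
  after byte 0 (0xFD): sum1=253, sum2=253
  after byte 1 (0xDF): sum1=221, sum2=219
  after byte 2 (0xB9): sum1=151, sum2=115
  after byte 3 (0x51): sum1=232, sum2=92
  after byte 4 (0xB6): sum1=159, sum2=251
  after byte 5 (0x0C): sum1=171, sum2=167
Checksum = sum2·256 + sum1 = 167·256 + 171 = 42923 = 0xA7AB.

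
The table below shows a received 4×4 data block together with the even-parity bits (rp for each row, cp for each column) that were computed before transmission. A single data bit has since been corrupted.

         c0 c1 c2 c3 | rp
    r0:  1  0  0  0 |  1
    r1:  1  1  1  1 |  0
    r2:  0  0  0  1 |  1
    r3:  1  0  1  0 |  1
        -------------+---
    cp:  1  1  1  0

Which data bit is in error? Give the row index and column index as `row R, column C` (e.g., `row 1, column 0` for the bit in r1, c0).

Recompute each row's even parity and compare to rp:
  r0: data parity 1, sent rp 1 → ok
  r1: data parity 0, sent rp 0 → ok
  r2: data parity 1, sent rp 1 → ok
  r3: data parity 0, sent rp 1 → mismatch
Recompute each column's even parity and compare to cp:
  c0: data parity 1, sent cp 1 → ok
  c1: data parity 1, sent cp 1 → ok
  c2: data parity 0, sent cp 1 → mismatch
  c3: data parity 0, sent cp 0 → ok
Exactly one row (r3) and one column (c2) fail → the flipped bit is at their intersection.

row 3, column 2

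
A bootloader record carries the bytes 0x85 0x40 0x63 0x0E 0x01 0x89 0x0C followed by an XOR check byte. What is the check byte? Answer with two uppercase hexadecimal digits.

XOR the bytes together:
  start with 0x85
  0x85 ⊕ 0x40 = 0xC5
  0xC5 ⊕ 0x63 = 0xA6
  0xA6 ⊕ 0x0E = 0xA8
  0xA8 ⊕ 0x01 = 0xA9
  0xA9 ⊕ 0x89 = 0x20
  0x20 ⊕ 0x0C = 0x2C

2C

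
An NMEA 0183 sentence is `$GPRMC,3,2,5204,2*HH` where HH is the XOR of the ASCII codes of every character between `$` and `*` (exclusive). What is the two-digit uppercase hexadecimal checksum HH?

XOR the ASCII codes of the payload characters:
  'G' = 0x47 → acc = 0x47
  'P' = 0x50 → acc = 0x17
  'R' = 0x52 → acc = 0x45
  'M' = 0x4D → acc = 0x08
  'C' = 0x43 → acc = 0x4B
  ',' = 0x2C → acc = 0x67
  '3' = 0x33 → acc = 0x54
  ',' = 0x2C → acc = 0x78
  '2' = 0x32 → acc = 0x4A
  ',' = 0x2C → acc = 0x66
  '5' = 0x35 → acc = 0x53
  '2' = 0x32 → acc = 0x61
  '0' = 0x30 → acc = 0x51
  '4' = 0x34 → acc = 0x65
  ',' = 0x2C → acc = 0x49
  '2' = 0x32 → acc = 0x7B
Checksum = 0x7B.

7B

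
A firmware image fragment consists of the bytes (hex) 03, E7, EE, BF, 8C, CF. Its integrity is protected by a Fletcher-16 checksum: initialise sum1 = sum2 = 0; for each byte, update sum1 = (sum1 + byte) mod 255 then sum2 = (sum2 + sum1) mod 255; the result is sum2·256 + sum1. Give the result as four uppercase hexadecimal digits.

Running sums (mod 255):
  after byte 0 (03): sum1=3, sum2=3
  after byte 1 (E7): sum1=234, sum2=237
  after byte 2 (EE): sum1=217, sum2=199
  after byte 3 (BF): sum1=153, sum2=97
  after byte 4 (8C): sum1=38, sum2=135
  after byte 5 (CF): sum1=245, sum2=125
Checksum = sum2·256 + sum1 = 125·256 + 245 = 32245 = 0x7DF5.

7DF5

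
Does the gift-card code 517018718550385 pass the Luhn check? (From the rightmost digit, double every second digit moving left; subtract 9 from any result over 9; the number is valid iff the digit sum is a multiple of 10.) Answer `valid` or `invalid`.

valid

From the right, keep odd positions and double even positions (subtract 9 from any doubled value over 9):
  doubled (positions 2,4,...): 7 0 1 2 7 0 2 → sum 19
  kept (positions 1,3,...): 5 3 5 8 7 1 7 5 → sum 41
Total = 60.
60 mod 10 = 0, so the number is valid.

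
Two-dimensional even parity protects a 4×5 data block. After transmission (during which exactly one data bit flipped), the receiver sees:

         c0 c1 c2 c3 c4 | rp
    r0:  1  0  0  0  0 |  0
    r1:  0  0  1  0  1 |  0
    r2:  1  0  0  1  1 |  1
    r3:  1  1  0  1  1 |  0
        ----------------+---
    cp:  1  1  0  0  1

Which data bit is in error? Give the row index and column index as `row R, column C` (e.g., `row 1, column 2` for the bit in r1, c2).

Recompute each row's even parity and compare to rp:
  r0: data parity 1, sent rp 0 → mismatch
  r1: data parity 0, sent rp 0 → ok
  r2: data parity 1, sent rp 1 → ok
  r3: data parity 0, sent rp 0 → ok
Recompute each column's even parity and compare to cp:
  c0: data parity 1, sent cp 1 → ok
  c1: data parity 1, sent cp 1 → ok
  c2: data parity 1, sent cp 0 → mismatch
  c3: data parity 0, sent cp 0 → ok
  c4: data parity 1, sent cp 1 → ok
Exactly one row (r0) and one column (c2) fail → the flipped bit is at their intersection.

row 0, column 2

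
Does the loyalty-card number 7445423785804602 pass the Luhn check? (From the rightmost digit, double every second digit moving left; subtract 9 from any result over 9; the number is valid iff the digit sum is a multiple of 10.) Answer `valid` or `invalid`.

valid

From the right, keep odd positions and double even positions (subtract 9 from any doubled value over 9):
  doubled (positions 2,4,...): 0 8 7 7 6 8 8 5 → sum 49
  kept (positions 1,3,...): 2 6 0 5 7 2 5 4 → sum 31
Total = 80.
80 mod 10 = 0, so the number is valid.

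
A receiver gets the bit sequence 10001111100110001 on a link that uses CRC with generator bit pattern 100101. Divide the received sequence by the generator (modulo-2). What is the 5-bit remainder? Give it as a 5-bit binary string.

Modulo-2 division of 10001111100110001 by 100101:
  pos 0: 100011 XOR 100101 = 000110
  pos 3: 110111 XOR 100101 = 010010
  pos 4: 100100 XOR 100101 = 000001
  pos 9: 101100 XOR 100101 = 001001
  pos 11: 100101 XOR 100101 = 000000
Remainder = 00000 (zero — the frame passes the CRC check).

00000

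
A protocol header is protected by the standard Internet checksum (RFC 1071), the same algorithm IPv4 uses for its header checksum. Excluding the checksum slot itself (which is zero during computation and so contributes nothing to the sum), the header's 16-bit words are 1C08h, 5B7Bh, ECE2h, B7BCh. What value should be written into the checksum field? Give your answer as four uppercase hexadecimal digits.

E3DC

One's-complement addition (fold any carry out of bit 15 back into bit 0):
  0x1C08 + 0x5B7B = 0x07783
  0x7783 + 0xECE2 = 0x16465 → wrap carry → 0x6466
  0x6466 + 0xB7BC = 0x11C22 → wrap carry → 0x1C23
One's-complement sum = 0x1C23.
Checksum = ~0x1C23 & 0xFFFF = 0xE3DC.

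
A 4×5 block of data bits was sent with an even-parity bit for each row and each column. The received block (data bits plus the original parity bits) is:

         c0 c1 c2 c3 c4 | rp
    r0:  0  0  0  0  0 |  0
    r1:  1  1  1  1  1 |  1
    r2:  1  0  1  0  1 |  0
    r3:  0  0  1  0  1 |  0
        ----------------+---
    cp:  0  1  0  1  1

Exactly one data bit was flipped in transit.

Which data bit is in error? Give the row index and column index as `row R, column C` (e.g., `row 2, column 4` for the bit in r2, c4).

row 2, column 2

Recompute each row's even parity and compare to rp:
  r0: data parity 0, sent rp 0 → ok
  r1: data parity 1, sent rp 1 → ok
  r2: data parity 1, sent rp 0 → mismatch
  r3: data parity 0, sent rp 0 → ok
Recompute each column's even parity and compare to cp:
  c0: data parity 0, sent cp 0 → ok
  c1: data parity 1, sent cp 1 → ok
  c2: data parity 1, sent cp 0 → mismatch
  c3: data parity 1, sent cp 1 → ok
  c4: data parity 1, sent cp 1 → ok
Exactly one row (r2) and one column (c2) fail → the flipped bit is at their intersection.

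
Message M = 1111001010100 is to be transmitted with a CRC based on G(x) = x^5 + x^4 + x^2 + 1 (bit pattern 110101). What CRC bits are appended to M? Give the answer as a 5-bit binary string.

Append 5 zeros: 111100101010000000. Divide by 110101 (XOR where the leading bit is 1):
  pos 0: 111100 XOR 110101 = 001001
  pos 2: 100110 XOR 110101 = 010011
  pos 3: 100111 XOR 110101 = 010010
  pos 4: 100100 XOR 110101 = 010001
  pos 5: 100011 XOR 110101 = 010110
  pos 6: 101100 XOR 110101 = 011001
  pos 7: 110010 XOR 110101 = 000111
  pos 10: 111000 XOR 110101 = 001101
  pos 12: 110100 XOR 110101 = 000001
Remainder (last 5 bits) = 00001. This is the CRC / FCS.

00001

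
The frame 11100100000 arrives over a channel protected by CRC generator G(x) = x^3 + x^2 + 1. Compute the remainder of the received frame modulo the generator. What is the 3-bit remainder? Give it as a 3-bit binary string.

Modulo-2 division of 11100100000 by 1101:
  pos 0: 1110 XOR 1101 = 0011
  pos 2: 1101 XOR 1101 = 0000
Remainder = 000 (zero — the frame passes the CRC check).

000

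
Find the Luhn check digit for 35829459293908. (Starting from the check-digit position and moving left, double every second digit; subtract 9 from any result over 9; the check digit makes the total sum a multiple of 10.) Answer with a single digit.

Partial digits right→left: 8 0 9 3 9 2 9 5 4 9 2 8 5 3
Double every second digit counting from the check-digit position (so the 1st, 3rd, 5th, ... of the partial from the right).
  doubled (with −9 where >9): 7 9 9 9 8 4 1 → sum 47
  kept as-is: 0 3 2 5 9 8 3 → sum 30
Total = 47 + 30 = 77.
Check digit = (10 − (77 mod 10)) mod 10 = 3.

3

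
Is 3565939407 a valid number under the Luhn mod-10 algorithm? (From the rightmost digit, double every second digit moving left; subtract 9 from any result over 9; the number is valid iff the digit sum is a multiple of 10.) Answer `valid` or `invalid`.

From the right, keep odd positions and double even positions (subtract 9 from any doubled value over 9):
  doubled (positions 2,4,...): 0 9 9 3 6 → sum 27
  kept (positions 1,3,...): 7 4 3 5 5 → sum 24
Total = 51.
51 mod 10 = 1, so the number is invalid.

invalid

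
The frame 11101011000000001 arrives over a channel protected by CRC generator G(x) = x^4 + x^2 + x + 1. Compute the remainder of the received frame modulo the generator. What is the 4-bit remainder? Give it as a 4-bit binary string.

0100

Modulo-2 division of 11101011000000001 by 10111:
  pos 0: 11101 XOR 10111 = 01010
  pos 1: 10100 XOR 10111 = 00011
  pos 4: 11110 XOR 10111 = 01001
  pos 5: 10010 XOR 10111 = 00101
  pos 7: 10100 XOR 10111 = 00011
  pos 10: 11000 XOR 10111 = 01111
  pos 11: 11110 XOR 10111 = 01001
  pos 12: 10011 XOR 10111 = 00100
Remainder = 0100 (nonzero — an error is detected).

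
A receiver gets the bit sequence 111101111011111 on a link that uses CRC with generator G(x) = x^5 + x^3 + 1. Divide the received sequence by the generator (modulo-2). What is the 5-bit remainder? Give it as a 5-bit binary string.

Modulo-2 division of 111101111011111 by 101001:
  pos 0: 111101 XOR 101001 = 010100
  pos 1: 101001 XOR 101001 = 000000
  pos 7: 110111 XOR 101001 = 011110
  pos 8: 111101 XOR 101001 = 010100
  pos 9: 101001 XOR 101001 = 000000
Remainder = 00000 (zero — the frame passes the CRC check).

00000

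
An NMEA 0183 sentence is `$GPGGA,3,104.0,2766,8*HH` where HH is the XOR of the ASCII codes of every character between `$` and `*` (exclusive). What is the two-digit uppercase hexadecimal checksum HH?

XOR the ASCII codes of the payload characters:
  'G' = 0x47 → acc = 0x47
  'P' = 0x50 → acc = 0x17
  'G' = 0x47 → acc = 0x50
  'G' = 0x47 → acc = 0x17
  'A' = 0x41 → acc = 0x56
  ',' = 0x2C → acc = 0x7A
  '3' = 0x33 → acc = 0x49
  ',' = 0x2C → acc = 0x65
  '1' = 0x31 → acc = 0x54
  '0' = 0x30 → acc = 0x64
  '4' = 0x34 → acc = 0x50
  '.' = 0x2E → acc = 0x7E
  '0' = 0x30 → acc = 0x4E
  ',' = 0x2C → acc = 0x62
  '2' = 0x32 → acc = 0x50
  '7' = 0x37 → acc = 0x67
  '6' = 0x36 → acc = 0x51
  '6' = 0x36 → acc = 0x67
  ',' = 0x2C → acc = 0x4B
  '8' = 0x38 → acc = 0x73
Checksum = 0x73.

73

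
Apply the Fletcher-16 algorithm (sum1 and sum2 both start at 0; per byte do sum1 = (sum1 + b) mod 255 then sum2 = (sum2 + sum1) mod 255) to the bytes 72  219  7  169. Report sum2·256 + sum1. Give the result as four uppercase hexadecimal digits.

Running sums (mod 255):
  after byte 0 (72): sum1=72, sum2=72
  after byte 1 (219): sum1=36, sum2=108
  after byte 2 (7): sum1=43, sum2=151
  after byte 3 (169): sum1=212, sum2=108
Checksum = sum2·256 + sum1 = 108·256 + 212 = 27860 = 0x6CD4.

6CD4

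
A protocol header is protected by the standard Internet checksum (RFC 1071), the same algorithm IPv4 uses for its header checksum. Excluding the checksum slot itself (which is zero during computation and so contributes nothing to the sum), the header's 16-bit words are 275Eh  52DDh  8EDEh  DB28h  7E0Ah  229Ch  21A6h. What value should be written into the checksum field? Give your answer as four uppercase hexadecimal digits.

One's-complement addition (fold any carry out of bit 15 back into bit 0):
  0x275E + 0x52DD = 0x07A3B
  0x7A3B + 0x8EDE = 0x10919 → wrap carry → 0x091A
  0x091A + 0xDB28 = 0x0E442
  0xE442 + 0x7E0A = 0x1624C → wrap carry → 0x624D
  0x624D + 0x229C = 0x084E9
  0x84E9 + 0x21A6 = 0x0A68F
One's-complement sum = 0xA68F.
Checksum = ~0xA68F & 0xFFFF = 0x5970.

5970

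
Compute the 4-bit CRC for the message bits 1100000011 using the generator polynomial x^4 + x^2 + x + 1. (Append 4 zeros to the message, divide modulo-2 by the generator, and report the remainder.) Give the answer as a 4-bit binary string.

1100

Append 4 zeros: 11000000110000. Divide by 10111 (XOR where the leading bit is 1):
  pos 0: 11000 XOR 10111 = 01111
  pos 1: 11110 XOR 10111 = 01001
  pos 2: 10010 XOR 10111 = 00101
  pos 4: 10101 XOR 10111 = 00010
  pos 7: 10100 XOR 10111 = 00011
Remainder (last 4 bits) = 1100. This is the CRC / FCS.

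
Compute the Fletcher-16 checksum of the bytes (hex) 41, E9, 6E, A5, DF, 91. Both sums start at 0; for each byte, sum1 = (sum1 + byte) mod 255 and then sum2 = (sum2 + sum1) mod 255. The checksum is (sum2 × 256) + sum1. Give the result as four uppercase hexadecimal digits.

15B0

Running sums (mod 255):
  after byte 0 (41): sum1=65, sum2=65
  after byte 1 (E9): sum1=43, sum2=108
  after byte 2 (6E): sum1=153, sum2=6
  after byte 3 (A5): sum1=63, sum2=69
  after byte 4 (DF): sum1=31, sum2=100
  after byte 5 (91): sum1=176, sum2=21
Checksum = sum2·256 + sum1 = 21·256 + 176 = 5552 = 0x15B0.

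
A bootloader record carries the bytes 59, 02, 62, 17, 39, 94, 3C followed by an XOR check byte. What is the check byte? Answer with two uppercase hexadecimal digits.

XOR the bytes together:
  start with 0x59
  0x59 ⊕ 0x02 = 0x5B
  0x5B ⊕ 0x62 = 0x39
  0x39 ⊕ 0x17 = 0x2E
  0x2E ⊕ 0x39 = 0x17
  0x17 ⊕ 0x94 = 0x83
  0x83 ⊕ 0x3C = 0xBF

BF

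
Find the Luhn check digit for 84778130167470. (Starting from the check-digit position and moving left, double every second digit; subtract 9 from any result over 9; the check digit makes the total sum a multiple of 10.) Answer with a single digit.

3

Partial digits right→left: 0 7 4 7 6 1 0 3 1 8 7 7 4 8
Double every second digit counting from the check-digit position (so the 1st, 3rd, 5th, ... of the partial from the right).
  doubled (with −9 where >9): 0 8 3 0 2 5 8 → sum 26
  kept as-is: 7 7 1 3 8 7 8 → sum 41
Total = 26 + 41 = 67.
Check digit = (10 − (67 mod 10)) mod 10 = 3.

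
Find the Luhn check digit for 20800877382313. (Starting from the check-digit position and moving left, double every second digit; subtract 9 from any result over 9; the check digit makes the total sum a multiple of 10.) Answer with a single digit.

6

Partial digits right→left: 3 1 3 2 8 3 7 7 8 0 0 8 0 2
Double every second digit counting from the check-digit position (so the 1st, 3rd, 5th, ... of the partial from the right).
  doubled (with −9 where >9): 6 6 7 5 7 0 0 → sum 31
  kept as-is: 1 2 3 7 0 8 2 → sum 23
Total = 31 + 23 = 54.
Check digit = (10 − (54 mod 10)) mod 10 = 6.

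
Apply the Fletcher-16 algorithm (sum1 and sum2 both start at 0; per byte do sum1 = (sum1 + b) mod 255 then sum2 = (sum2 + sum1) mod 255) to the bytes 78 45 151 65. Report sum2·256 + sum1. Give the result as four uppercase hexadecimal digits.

Running sums (mod 255):
  after byte 0 (78): sum1=78, sum2=78
  after byte 1 (45): sum1=123, sum2=201
  after byte 2 (151): sum1=19, sum2=220
  after byte 3 (65): sum1=84, sum2=49
Checksum = sum2·256 + sum1 = 49·256 + 84 = 12628 = 0x3154.

3154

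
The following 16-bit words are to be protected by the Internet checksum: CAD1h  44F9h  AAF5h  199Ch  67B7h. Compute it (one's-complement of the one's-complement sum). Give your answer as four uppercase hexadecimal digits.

C3EB

One's-complement addition (fold any carry out of bit 15 back into bit 0):
  0xCAD1 + 0x44F9 = 0x10FCA → wrap carry → 0x0FCB
  0x0FCB + 0xAAF5 = 0x0BAC0
  0xBAC0 + 0x199C = 0x0D45C
  0xD45C + 0x67B7 = 0x13C13 → wrap carry → 0x3C14
One's-complement sum = 0x3C14.
Checksum = ~0x3C14 & 0xFFFF = 0xC3EB.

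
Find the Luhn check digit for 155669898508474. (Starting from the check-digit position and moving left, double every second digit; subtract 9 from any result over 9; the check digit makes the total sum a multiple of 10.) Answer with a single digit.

5

Partial digits right→left: 4 7 4 8 0 5 8 9 8 9 6 6 5 5 1
Double every second digit counting from the check-digit position (so the 1st, 3rd, 5th, ... of the partial from the right).
  doubled (with −9 where >9): 8 8 0 7 7 3 1 2 → sum 36
  kept as-is: 7 8 5 9 9 6 5 → sum 49
Total = 36 + 49 = 85.
Check digit = (10 − (85 mod 10)) mod 10 = 5.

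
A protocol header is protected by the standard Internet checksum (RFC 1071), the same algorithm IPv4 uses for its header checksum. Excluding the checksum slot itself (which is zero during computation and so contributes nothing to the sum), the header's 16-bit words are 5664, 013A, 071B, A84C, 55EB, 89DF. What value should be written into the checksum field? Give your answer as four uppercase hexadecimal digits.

192F

One's-complement addition (fold any carry out of bit 15 back into bit 0):
  0x5664 + 0x013A = 0x0579E
  0x579E + 0x071B = 0x05EB9
  0x5EB9 + 0xA84C = 0x10705 → wrap carry → 0x0706
  0x0706 + 0x55EB = 0x05CF1
  0x5CF1 + 0x89DF = 0x0E6D0
One's-complement sum = 0xE6D0.
Checksum = ~0xE6D0 & 0xFFFF = 0x192F.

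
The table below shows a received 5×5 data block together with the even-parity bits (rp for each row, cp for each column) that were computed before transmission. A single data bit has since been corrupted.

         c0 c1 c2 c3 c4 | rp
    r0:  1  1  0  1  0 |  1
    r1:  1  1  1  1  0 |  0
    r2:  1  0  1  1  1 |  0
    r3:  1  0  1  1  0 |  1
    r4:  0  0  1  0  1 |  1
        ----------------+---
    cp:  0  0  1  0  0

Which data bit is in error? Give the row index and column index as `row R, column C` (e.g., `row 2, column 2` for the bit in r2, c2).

row 4, column 2

Recompute each row's even parity and compare to rp:
  r0: data parity 1, sent rp 1 → ok
  r1: data parity 0, sent rp 0 → ok
  r2: data parity 0, sent rp 0 → ok
  r3: data parity 1, sent rp 1 → ok
  r4: data parity 0, sent rp 1 → mismatch
Recompute each column's even parity and compare to cp:
  c0: data parity 0, sent cp 0 → ok
  c1: data parity 0, sent cp 0 → ok
  c2: data parity 0, sent cp 1 → mismatch
  c3: data parity 0, sent cp 0 → ok
  c4: data parity 0, sent cp 0 → ok
Exactly one row (r4) and one column (c2) fail → the flipped bit is at their intersection.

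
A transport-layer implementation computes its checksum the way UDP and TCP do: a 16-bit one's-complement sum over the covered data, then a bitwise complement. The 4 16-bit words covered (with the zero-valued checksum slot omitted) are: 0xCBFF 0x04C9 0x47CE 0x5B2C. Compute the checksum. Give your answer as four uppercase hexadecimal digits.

8C3C

One's-complement addition (fold any carry out of bit 15 back into bit 0):
  0xCBFF + 0x04C9 = 0x0D0C8
  0xD0C8 + 0x47CE = 0x11896 → wrap carry → 0x1897
  0x1897 + 0x5B2C = 0x073C3
One's-complement sum = 0x73C3.
Checksum = ~0x73C3 & 0xFFFF = 0x8C3C.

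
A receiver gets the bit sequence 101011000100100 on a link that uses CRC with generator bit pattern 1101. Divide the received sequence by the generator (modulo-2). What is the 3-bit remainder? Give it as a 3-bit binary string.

100

Modulo-2 division of 101011000100100 by 1101:
  pos 0: 1010 XOR 1101 = 0111
  pos 1: 1111 XOR 1101 = 0010
  pos 3: 1010 XOR 1101 = 0111
  pos 4: 1110 XOR 1101 = 0011
  pos 6: 1101 XOR 1101 = 0000
Remainder = 100 (nonzero — an error is detected).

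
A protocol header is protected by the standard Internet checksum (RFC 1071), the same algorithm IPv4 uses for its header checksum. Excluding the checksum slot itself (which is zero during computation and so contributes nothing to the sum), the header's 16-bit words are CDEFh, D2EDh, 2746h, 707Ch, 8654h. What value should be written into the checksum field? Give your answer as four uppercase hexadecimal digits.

One's-complement addition (fold any carry out of bit 15 back into bit 0):
  0xCDEF + 0xD2ED = 0x1A0DC → wrap carry → 0xA0DD
  0xA0DD + 0x2746 = 0x0C823
  0xC823 + 0x707C = 0x1389F → wrap carry → 0x38A0
  0x38A0 + 0x8654 = 0x0BEF4
One's-complement sum = 0xBEF4.
Checksum = ~0xBEF4 & 0xFFFF = 0x410B.

410B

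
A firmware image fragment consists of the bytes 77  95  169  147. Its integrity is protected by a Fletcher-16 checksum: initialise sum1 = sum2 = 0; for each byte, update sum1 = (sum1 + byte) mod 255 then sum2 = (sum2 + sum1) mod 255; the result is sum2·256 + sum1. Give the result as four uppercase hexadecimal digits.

Running sums (mod 255):
  after byte 0 (77): sum1=77, sum2=77
  after byte 1 (95): sum1=172, sum2=249
  after byte 2 (169): sum1=86, sum2=80
  after byte 3 (147): sum1=233, sum2=58
Checksum = sum2·256 + sum1 = 58·256 + 233 = 15081 = 0x3AE9.

3AE9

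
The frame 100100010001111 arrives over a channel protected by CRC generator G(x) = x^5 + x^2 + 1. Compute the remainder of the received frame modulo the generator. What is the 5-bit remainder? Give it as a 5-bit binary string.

Modulo-2 division of 100100010001111 by 100101:
  pos 0: 100100 XOR 100101 = 000001
  pos 5: 101000 XOR 100101 = 001101
  pos 7: 110111 XOR 100101 = 010010
  pos 8: 100101 XOR 100101 = 000000
Remainder = 00001 (nonzero — an error is detected).

00001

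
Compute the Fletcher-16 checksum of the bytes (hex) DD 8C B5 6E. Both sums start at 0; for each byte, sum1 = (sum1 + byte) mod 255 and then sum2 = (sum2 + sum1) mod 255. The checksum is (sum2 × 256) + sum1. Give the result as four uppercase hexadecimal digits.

Running sums (mod 255):
  after byte 0 (DD): sum1=221, sum2=221
  after byte 1 (8C): sum1=106, sum2=72
  after byte 2 (B5): sum1=32, sum2=104
  after byte 3 (6E): sum1=142, sum2=246
Checksum = sum2·256 + sum1 = 246·256 + 142 = 63118 = 0xF68E.

F68E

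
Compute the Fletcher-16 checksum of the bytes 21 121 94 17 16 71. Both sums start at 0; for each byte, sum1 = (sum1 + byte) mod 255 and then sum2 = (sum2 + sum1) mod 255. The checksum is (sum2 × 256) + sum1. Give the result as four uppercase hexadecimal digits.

Running sums (mod 255):
  after byte 0 (21): sum1=21, sum2=21
  after byte 1 (121): sum1=142, sum2=163
  after byte 2 (94): sum1=236, sum2=144
  after byte 3 (17): sum1=253, sum2=142
  after byte 4 (16): sum1=14, sum2=156
  after byte 5 (71): sum1=85, sum2=241
Checksum = sum2·256 + sum1 = 241·256 + 85 = 61781 = 0xF155.

F155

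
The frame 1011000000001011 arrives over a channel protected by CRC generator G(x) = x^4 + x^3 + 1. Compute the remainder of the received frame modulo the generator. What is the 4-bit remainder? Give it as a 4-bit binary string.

1111

Modulo-2 division of 1011000000001011 by 11001:
  pos 0: 10110 XOR 11001 = 01111
  pos 1: 11110 XOR 11001 = 00111
  pos 3: 11100 XOR 11001 = 00101
  pos 5: 10100 XOR 11001 = 01101
  pos 6: 11010 XOR 11001 = 00011
  pos 9: 11010 XOR 11001 = 00011
Remainder = 1111 (nonzero — an error is detected).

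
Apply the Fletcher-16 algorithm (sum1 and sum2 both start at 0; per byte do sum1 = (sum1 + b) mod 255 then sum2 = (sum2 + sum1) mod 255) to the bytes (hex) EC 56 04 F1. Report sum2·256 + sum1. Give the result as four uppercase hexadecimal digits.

B039

Running sums (mod 255):
  after byte 0 (EC): sum1=236, sum2=236
  after byte 1 (56): sum1=67, sum2=48
  after byte 2 (04): sum1=71, sum2=119
  after byte 3 (F1): sum1=57, sum2=176
Checksum = sum2·256 + sum1 = 176·256 + 57 = 45113 = 0xB039.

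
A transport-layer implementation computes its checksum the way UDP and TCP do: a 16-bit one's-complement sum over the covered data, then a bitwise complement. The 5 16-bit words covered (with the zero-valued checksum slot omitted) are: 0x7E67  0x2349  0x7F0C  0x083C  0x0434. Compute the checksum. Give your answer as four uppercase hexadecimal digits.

D2D2

One's-complement addition (fold any carry out of bit 15 back into bit 0):
  0x7E67 + 0x2349 = 0x0A1B0
  0xA1B0 + 0x7F0C = 0x120BC → wrap carry → 0x20BD
  0x20BD + 0x083C = 0x028F9
  0x28F9 + 0x0434 = 0x02D2D
One's-complement sum = 0x2D2D.
Checksum = ~0x2D2D & 0xFFFF = 0xD2D2.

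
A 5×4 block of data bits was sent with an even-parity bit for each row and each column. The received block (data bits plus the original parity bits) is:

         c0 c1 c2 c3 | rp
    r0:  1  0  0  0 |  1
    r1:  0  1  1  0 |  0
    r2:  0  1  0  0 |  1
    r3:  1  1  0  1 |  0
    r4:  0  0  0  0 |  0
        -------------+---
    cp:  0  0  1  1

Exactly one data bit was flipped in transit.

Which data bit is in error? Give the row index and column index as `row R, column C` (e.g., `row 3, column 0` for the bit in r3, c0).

row 3, column 1

Recompute each row's even parity and compare to rp:
  r0: data parity 1, sent rp 1 → ok
  r1: data parity 0, sent rp 0 → ok
  r2: data parity 1, sent rp 1 → ok
  r3: data parity 1, sent rp 0 → mismatch
  r4: data parity 0, sent rp 0 → ok
Recompute each column's even parity and compare to cp:
  c0: data parity 0, sent cp 0 → ok
  c1: data parity 1, sent cp 0 → mismatch
  c2: data parity 1, sent cp 1 → ok
  c3: data parity 1, sent cp 1 → ok
Exactly one row (r3) and one column (c1) fail → the flipped bit is at their intersection.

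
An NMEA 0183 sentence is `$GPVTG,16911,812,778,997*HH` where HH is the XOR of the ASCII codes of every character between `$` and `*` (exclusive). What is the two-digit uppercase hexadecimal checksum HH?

XOR the ASCII codes of the payload characters:
  'G' = 0x47 → acc = 0x47
  'P' = 0x50 → acc = 0x17
  'V' = 0x56 → acc = 0x41
  'T' = 0x54 → acc = 0x15
  'G' = 0x47 → acc = 0x52
  ',' = 0x2C → acc = 0x7E
  '1' = 0x31 → acc = 0x4F
  '6' = 0x36 → acc = 0x79
  '9' = 0x39 → acc = 0x40
  '1' = 0x31 → acc = 0x71
  '1' = 0x31 → acc = 0x40
  ',' = 0x2C → acc = 0x6C
  '8' = 0x38 → acc = 0x54
  '1' = 0x31 → acc = 0x65
  '2' = 0x32 → acc = 0x57
  ',' = 0x2C → acc = 0x7B
  '7' = 0x37 → acc = 0x4C
  '7' = 0x37 → acc = 0x7B
  '8' = 0x38 → acc = 0x43
  ',' = 0x2C → acc = 0x6F
  '9' = 0x39 → acc = 0x56
  '9' = 0x39 → acc = 0x6F
  '7' = 0x37 → acc = 0x58
Checksum = 0x58.

58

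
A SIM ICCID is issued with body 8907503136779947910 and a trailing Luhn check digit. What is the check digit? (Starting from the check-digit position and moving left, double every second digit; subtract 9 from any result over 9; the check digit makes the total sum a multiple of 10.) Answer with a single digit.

2

Partial digits right→left: 0 1 9 7 4 9 9 7 7 6 3 1 3 0 5 7 0 9 8
Double every second digit counting from the check-digit position (so the 1st, 3rd, 5th, ... of the partial from the right).
  doubled (with −9 where >9): 0 9 8 9 5 6 6 1 0 7 → sum 51
  kept as-is: 1 7 9 7 6 1 0 7 9 → sum 47
Total = 51 + 47 = 98.
Check digit = (10 − (98 mod 10)) mod 10 = 2.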